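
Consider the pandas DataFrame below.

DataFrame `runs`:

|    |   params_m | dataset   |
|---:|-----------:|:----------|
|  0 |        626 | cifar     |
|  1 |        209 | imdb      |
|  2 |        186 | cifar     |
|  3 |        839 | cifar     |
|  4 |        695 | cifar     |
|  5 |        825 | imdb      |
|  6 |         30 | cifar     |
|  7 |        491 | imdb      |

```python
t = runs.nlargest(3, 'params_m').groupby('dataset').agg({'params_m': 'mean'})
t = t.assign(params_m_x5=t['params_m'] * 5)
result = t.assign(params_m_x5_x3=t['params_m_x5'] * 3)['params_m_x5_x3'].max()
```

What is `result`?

take 3 rows with largest params_m:
   params_m dataset
3       839   cifar
5       825    imdb
4       695   cifar
group by dataset, mean of params_m:
         params_m
dataset          
cifar       767.0
imdb        825.0
add column params_m_x5 = t['params_m'] * 5:
         params_m  params_m_x5
dataset                       
cifar       767.0       3835.0
imdb        825.0       4125.0
add column params_m_x5_x3 = t['params_m_x5'] * 3:
         params_m  params_m_x5  params_m_x5_x3
dataset                                       
cifar       767.0       3835.0         11505.0
imdb        825.0       4125.0         12375.0
Then the max of column 'params_m_x5_x3': 12375.0

12375.0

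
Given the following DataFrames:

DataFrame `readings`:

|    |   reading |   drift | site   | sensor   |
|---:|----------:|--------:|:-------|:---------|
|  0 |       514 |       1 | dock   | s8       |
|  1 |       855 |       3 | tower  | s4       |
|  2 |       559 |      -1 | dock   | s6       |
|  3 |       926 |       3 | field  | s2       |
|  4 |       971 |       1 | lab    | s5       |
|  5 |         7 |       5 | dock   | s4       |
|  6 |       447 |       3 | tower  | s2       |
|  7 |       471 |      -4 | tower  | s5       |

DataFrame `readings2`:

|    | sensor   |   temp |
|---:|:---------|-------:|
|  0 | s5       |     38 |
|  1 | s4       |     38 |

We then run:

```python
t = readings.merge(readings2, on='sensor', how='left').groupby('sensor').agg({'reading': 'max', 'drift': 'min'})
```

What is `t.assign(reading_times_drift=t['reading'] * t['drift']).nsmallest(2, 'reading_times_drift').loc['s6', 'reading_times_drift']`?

merge on 'sensor' (how='left') → 8 rows:
   reading  drift   site sensor  temp
0      514      1   dock     s8   NaN
1      855      3  tower     s4  38.0
2      559     -1   dock     s6   NaN
3      926      3  field     s2   NaN
4      971      1    lab     s5  38.0
5        7      5   dock     s4  38.0
6      447      3  tower     s2   NaN
7      471     -4  tower     s5  38.0
group by sensor: max(reading), min(drift):
        reading  drift
sensor                
s2          926      3
s4          855      3
s5          971     -4
s6          559     -1
s8          514      1
add column reading_times_drift = t['reading'] * t['drift']:
        reading  drift  reading_times_drift
sensor                                     
s2          926      3                 2778
s4          855      3                 2565
s5          971     -4                -3884
s6          559     -1                 -559
s8          514      1                  514
take 2 rows with smallest reading_times_drift:
        reading  drift  reading_times_drift
sensor                                     
s5          971     -4                -3884
s6          559     -1                 -559
The value at row 's6', column 'reading_times_drift' is -559.

-559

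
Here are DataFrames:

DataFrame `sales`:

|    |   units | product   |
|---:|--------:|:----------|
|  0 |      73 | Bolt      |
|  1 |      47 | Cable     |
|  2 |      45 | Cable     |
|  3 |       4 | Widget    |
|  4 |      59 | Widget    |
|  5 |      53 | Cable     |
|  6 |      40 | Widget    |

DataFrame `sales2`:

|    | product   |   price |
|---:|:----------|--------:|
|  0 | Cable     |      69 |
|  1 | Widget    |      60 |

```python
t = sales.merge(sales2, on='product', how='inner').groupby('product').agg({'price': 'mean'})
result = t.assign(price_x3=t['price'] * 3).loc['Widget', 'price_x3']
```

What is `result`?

merge on 'product' (how='inner') → 6 rows:
   units product  price
0     47   Cable     69
1     45   Cable     69
2      4  Widget     60
3     59  Widget     60
4     53   Cable     69
5     40  Widget     60
group by product, mean of price:
         price
product       
Cable     69.0
Widget    60.0
add column price_x3 = t['price'] * 3:
         price  price_x3
product                 
Cable     69.0     207.0
Widget    60.0     180.0
Taking the value at row 'Widget', column 'price_x3' gives 180.0.

180.0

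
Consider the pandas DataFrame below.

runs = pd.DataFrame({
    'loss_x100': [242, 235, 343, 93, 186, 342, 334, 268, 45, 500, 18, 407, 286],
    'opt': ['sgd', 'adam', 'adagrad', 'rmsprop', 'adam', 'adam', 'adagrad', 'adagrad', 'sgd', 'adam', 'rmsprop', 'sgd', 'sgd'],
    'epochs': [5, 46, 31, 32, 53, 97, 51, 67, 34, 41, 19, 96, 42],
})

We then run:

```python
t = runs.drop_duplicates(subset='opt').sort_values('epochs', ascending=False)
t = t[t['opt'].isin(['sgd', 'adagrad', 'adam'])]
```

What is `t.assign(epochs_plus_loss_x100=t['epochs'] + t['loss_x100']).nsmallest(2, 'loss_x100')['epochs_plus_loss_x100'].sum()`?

528

drop duplicate opt (keep=first):
   loss_x100      opt  epochs
0        242      sgd       5
1        235     adam      46
2        343  adagrad      31
3         93  rmsprop      32
sort by epochs descending:
   loss_x100      opt  epochs
1        235     adam      46
3         93  rmsprop      32
2        343  adagrad      31
0        242      sgd       5
filter rows where opt in ['sgd', 'adagrad', 'adam']:
   loss_x100      opt  epochs
1        235     adam      46
2        343  adagrad      31
0        242      sgd       5
add column epochs_plus_loss_x100 = t['epochs'] + t['loss_x100']:
   loss_x100      opt  epochs  epochs_plus_loss_x100
1        235     adam      46                    281
2        343  adagrad      31                    374
0        242      sgd       5                    247
take 2 rows with smallest loss_x100:
   loss_x100   opt  epochs  epochs_plus_loss_x100
1        235  adam      46                    281
0        242   sgd       5                    247
Then the sum of column 'epochs_plus_loss_x100': 528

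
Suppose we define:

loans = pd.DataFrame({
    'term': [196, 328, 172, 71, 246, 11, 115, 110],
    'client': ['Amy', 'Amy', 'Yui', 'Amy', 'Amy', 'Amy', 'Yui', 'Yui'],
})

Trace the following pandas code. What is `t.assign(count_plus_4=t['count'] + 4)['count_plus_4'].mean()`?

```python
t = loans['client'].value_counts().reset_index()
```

value_counts of client:
client
Amy    5
Yui    3
Name: count, dtype: int64
reset_index():
  client  count
0    Amy      5
1    Yui      3
add column count_plus_4 = t['count'] + 4:
  client  count  count_plus_4
0    Amy      5             9
1    Yui      3             7
So mean() = 8.0.

8.0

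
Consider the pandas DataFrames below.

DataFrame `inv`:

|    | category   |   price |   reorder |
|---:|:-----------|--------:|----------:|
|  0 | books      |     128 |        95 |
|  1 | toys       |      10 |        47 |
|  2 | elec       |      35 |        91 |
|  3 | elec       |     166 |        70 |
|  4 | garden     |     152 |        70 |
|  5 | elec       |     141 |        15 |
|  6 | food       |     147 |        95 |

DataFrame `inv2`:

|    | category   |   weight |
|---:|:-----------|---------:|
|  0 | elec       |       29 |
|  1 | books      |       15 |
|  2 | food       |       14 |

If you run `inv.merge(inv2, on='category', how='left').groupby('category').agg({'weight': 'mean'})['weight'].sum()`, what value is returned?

merge on 'category' (how='left') → 7 rows:
  category  price  reorder  weight
0    books    128       95    15.0
1     toys     10       47     NaN
2     elec     35       91    29.0
3     elec    166       70    29.0
4   garden    152       70     NaN
5     elec    141       15    29.0
6     food    147       95    14.0
group by category, mean of weight:
          weight
category        
books       15.0
elec        29.0
food        14.0
garden       NaN
toys         NaN
So sum() = 58.0.

58.0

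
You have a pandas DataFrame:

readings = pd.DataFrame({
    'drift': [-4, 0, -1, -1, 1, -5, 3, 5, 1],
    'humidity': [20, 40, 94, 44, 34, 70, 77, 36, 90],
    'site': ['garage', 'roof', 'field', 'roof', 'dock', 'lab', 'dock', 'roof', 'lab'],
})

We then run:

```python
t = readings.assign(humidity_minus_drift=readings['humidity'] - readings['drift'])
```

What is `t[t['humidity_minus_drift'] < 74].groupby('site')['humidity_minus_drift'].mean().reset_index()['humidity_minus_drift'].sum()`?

add column humidity_minus_drift = readings['humidity'] - readings['drift']:
   drift  humidity    site  humidity_minus_drift
0     -4        20  garage                    24
1      0        40    roof                    40
2     -1        94   field                    95
3     -1        44    roof                    45
4      1        34    dock                    33
5     -5        70     lab                    75
6      3        77    dock                    74
7      5        36    roof                    31
8      1        90     lab                    89
filter rows where humidity_minus_drift < 74:
   drift  humidity    site  humidity_minus_drift
0     -4        20  garage                    24
1      0        40    roof                    40
3     -1        44    roof                    45
4      1        34    dock                    33
7      5        36    roof                    31
group by site, mean of humidity_minus_drift:
site
dock      33.000000
garage    24.000000
roof      38.666667
Name: humidity_minus_drift, dtype: float64
reset_index():
     site  humidity_minus_drift
0    dock             33.000000
1  garage             24.000000
2    roof             38.666667
Reading off the sum of column 'humidity_minus_drift', we get 95.6666666667.

95.6666666667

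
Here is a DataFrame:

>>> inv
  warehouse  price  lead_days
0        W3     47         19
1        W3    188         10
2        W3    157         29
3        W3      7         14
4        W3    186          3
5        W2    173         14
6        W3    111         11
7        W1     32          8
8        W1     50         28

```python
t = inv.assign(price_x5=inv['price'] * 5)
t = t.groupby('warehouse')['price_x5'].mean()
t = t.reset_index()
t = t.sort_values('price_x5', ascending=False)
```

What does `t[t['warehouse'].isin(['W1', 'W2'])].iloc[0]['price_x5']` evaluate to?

865.0

add column price_x5 = inv['price'] * 5:
  warehouse  price  lead_days  price_x5
0        W3     47         19       235
1        W3    188         10       940
2        W3    157         29       785
3        W3      7         14        35
4        W3    186          3       930
5        W2    173         14       865
6        W3    111         11       555
7        W1     32          8       160
8        W1     50         28       250
group by warehouse, mean of price_x5:
warehouse
W1    205.0
W2    865.0
W3    580.0
Name: price_x5, dtype: float64
reset_index():
  warehouse  price_x5
0        W1     205.0
1        W2     865.0
2        W3     580.0
sort by price_x5 descending:
  warehouse  price_x5
1        W2     865.0
2        W3     580.0
0        W1     205.0
filter rows where warehouse in ['W1', 'W2']:
  warehouse  price_x5
1        W2     865.0
0        W1     205.0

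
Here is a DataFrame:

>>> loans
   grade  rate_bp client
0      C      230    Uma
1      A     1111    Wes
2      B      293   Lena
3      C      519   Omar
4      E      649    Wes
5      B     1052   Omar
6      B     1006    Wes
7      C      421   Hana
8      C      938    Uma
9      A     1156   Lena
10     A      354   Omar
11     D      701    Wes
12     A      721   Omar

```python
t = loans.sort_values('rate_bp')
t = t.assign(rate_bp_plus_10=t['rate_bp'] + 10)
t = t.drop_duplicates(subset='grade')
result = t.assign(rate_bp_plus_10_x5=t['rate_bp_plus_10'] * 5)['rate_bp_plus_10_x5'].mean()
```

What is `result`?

sort by rate_bp:
   grade  rate_bp client
0      C      230    Uma
2      B      293   Lena
10     A      354   Omar
7      C      421   Hana
3      C      519   Omar
4      E      649    Wes
11     D      701    Wes
12     A      721   Omar
8      C      938    Uma
6      B     1006    Wes
5      B     1052   Omar
1      A     1111    Wes
9      A     1156   Lena
add column rate_bp_plus_10 = t['rate_bp'] + 10:
   grade  rate_bp client  rate_bp_plus_10
0      C      230    Uma              240
2      B      293   Lena              303
10     A      354   Omar              364
7      C      421   Hana              431
3      C      519   Omar              529
4      E      649    Wes              659
11     D      701    Wes              711
12     A      721   Omar              731
8      C      938    Uma              948
6      B     1006    Wes             1016
5      B     1052   Omar             1062
1      A     1111    Wes             1121
9      A     1156   Lena             1166
drop duplicate grade (keep=first):
   grade  rate_bp client  rate_bp_plus_10
0      C      230    Uma              240
2      B      293   Lena              303
10     A      354   Omar              364
4      E      649    Wes              659
11     D      701    Wes              711
add column rate_bp_plus_10_x5 = t['rate_bp_plus_10'] * 5:
   grade  rate_bp client  rate_bp_plus_10  rate_bp_plus_10_x5
0      C      230    Uma              240                1200
2      B      293   Lena              303                1515
10     A      354   Omar              364                1820
4      E      649    Wes              659                3295
11     D      701    Wes              711                3555

2277.0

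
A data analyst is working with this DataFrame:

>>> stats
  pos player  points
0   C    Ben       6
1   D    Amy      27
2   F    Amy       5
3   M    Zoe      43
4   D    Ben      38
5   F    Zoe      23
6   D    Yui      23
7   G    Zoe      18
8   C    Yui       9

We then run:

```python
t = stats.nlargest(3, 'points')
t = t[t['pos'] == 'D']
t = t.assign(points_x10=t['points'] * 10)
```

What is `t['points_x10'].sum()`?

take 3 rows with largest points:
  pos player  points
3   M    Zoe      43
4   D    Ben      38
1   D    Amy      27
filter rows where pos == 'D':
  pos player  points
4   D    Ben      38
1   D    Amy      27
add column points_x10 = t['points'] * 10:
  pos player  points  points_x10
4   D    Ben      38         380
1   D    Amy      27         270
sum of column 'points_x10' → 650

650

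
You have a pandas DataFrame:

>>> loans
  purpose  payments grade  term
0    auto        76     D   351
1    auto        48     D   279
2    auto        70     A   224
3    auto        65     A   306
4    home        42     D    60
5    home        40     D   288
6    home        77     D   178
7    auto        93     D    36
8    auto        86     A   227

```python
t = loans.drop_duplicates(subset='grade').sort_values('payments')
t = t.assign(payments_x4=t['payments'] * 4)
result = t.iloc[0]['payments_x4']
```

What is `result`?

280

drop duplicate grade (keep=first):
  purpose  payments grade  term
0    auto        76     D   351
2    auto        70     A   224
sort by payments:
  purpose  payments grade  term
2    auto        70     A   224
0    auto        76     D   351
add column payments_x4 = t['payments'] * 4:
  purpose  payments grade  term  payments_x4
2    auto        70     A   224          280
0    auto        76     D   351          304
value at position 0, column 'payments_x4' → 280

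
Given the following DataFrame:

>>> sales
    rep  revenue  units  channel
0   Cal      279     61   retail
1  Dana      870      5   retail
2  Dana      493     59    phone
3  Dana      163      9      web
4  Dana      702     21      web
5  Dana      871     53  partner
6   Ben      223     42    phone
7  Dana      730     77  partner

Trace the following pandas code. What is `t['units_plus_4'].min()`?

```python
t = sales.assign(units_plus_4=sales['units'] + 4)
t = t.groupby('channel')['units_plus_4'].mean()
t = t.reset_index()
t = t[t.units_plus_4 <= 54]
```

19.0

add column units_plus_4 = sales['units'] + 4:
    rep  revenue  units  channel  units_plus_4
0   Cal      279     61   retail            65
1  Dana      870      5   retail             9
2  Dana      493     59    phone            63
3  Dana      163      9      web            13
4  Dana      702     21      web            25
5  Dana      871     53  partner            57
6   Ben      223     42    phone            46
7  Dana      730     77  partner            81
group by channel, mean of units_plus_4:
channel
partner    69.0
phone      54.5
retail     37.0
web        19.0
Name: units_plus_4, dtype: float64
reset_index():
   channel  units_plus_4
0  partner          69.0
1    phone          54.5
2   retail          37.0
3      web          19.0
filter rows where units_plus_4 <= 54:
  channel  units_plus_4
2  retail          37.0
3     web          19.0
Taking the min of column 'units_plus_4' gives 19.0.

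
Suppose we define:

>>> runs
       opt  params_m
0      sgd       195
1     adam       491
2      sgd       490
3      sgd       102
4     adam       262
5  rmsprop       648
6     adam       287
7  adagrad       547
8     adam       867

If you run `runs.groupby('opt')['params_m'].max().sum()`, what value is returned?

group by opt, max of params_m:
opt
adagrad    547
adam       867
rmsprop    648
sgd        490
Name: params_m, dtype: int64
Finally, sum of the resulting series = 2552.

2552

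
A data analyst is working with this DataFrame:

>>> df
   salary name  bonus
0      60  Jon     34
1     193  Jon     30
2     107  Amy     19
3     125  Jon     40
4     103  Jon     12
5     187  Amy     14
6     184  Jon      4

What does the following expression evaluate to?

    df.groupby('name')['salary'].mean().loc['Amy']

147.0

group by name, mean of salary:
name
Amy    147.0
Jon    133.0
Name: salary, dtype: float64
The value at index 'Amy' is 147.0.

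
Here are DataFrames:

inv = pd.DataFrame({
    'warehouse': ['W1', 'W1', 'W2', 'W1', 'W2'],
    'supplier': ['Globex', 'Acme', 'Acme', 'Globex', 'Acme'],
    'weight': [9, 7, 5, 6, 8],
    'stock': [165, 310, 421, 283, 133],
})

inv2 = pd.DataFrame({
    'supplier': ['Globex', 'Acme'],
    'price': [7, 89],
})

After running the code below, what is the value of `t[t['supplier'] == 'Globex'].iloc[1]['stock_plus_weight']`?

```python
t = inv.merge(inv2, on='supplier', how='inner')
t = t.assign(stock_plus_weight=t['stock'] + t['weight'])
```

merge on 'supplier' (how='inner') → 5 rows:
  warehouse supplier  weight  stock  price
0        W1   Globex       9    165      7
1        W1     Acme       7    310     89
2        W2     Acme       5    421     89
3        W1   Globex       6    283      7
4        W2     Acme       8    133     89
add column stock_plus_weight = t['stock'] + t['weight']:
  warehouse supplier  weight  stock  price  stock_plus_weight
0        W1   Globex       9    165      7                174
1        W1     Acme       7    310     89                317
2        W2     Acme       5    421     89                426
3        W1   Globex       6    283      7                289
4        W2     Acme       8    133     89                141
filter rows where supplier == 'Globex':
  warehouse supplier  weight  stock  price  stock_plus_weight
0        W1   Globex       9    165      7                174
3        W1   Globex       6    283      7                289
value at position 1, column 'stock_plus_weight' → 289

289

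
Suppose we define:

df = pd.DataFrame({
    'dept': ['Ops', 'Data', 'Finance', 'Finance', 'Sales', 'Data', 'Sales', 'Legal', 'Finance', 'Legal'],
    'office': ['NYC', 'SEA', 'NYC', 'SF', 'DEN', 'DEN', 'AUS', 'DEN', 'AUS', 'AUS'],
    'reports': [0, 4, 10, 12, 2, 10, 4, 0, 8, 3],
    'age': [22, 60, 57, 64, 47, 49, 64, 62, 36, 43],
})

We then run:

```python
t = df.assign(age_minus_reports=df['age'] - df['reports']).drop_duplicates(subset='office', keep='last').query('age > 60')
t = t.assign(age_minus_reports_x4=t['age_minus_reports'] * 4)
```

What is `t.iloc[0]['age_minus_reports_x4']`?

add column age_minus_reports = df['age'] - df['reports']:
      dept office  reports  age  age_minus_reports
0      Ops    NYC        0   22                 22
1     Data    SEA        4   60                 56
2  Finance    NYC       10   57                 47
3  Finance     SF       12   64                 52
4    Sales    DEN        2   47                 45
5     Data    DEN       10   49                 39
6    Sales    AUS        4   64                 60
7    Legal    DEN        0   62                 62
8  Finance    AUS        8   36                 28
9    Legal    AUS        3   43                 40
drop duplicate office (keep=last):
      dept office  reports  age  age_minus_reports
1     Data    SEA        4   60                 56
2  Finance    NYC       10   57                 47
3  Finance     SF       12   64                 52
7    Legal    DEN        0   62                 62
9    Legal    AUS        3   43                 40
filter rows where age > 60:
      dept office  reports  age  age_minus_reports
3  Finance     SF       12   64                 52
7    Legal    DEN        0   62                 62
add column age_minus_reports_x4 = t['age_minus_reports'] * 4:
      dept office  reports  age  age_minus_reports  age_minus_reports_x4
3  Finance     SF       12   64                 52                   208
7    Legal    DEN        0   62                 62                   248
Reading off the value at position 0, column 'age_minus_reports_x4', we get 208.

208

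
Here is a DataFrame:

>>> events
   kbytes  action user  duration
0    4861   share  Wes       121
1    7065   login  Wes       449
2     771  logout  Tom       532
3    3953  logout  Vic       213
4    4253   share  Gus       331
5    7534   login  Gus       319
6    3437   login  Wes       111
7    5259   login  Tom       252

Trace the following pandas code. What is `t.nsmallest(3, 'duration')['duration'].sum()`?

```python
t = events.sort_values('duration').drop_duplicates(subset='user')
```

sort by duration:
   kbytes  action user  duration
6    3437   login  Wes       111
0    4861   share  Wes       121
3    3953  logout  Vic       213
7    5259   login  Tom       252
5    7534   login  Gus       319
4    4253   share  Gus       331
1    7065   login  Wes       449
2     771  logout  Tom       532
drop duplicate user (keep=first):
   kbytes  action user  duration
6    3437   login  Wes       111
3    3953  logout  Vic       213
7    5259   login  Tom       252
5    7534   login  Gus       319
take 3 rows with smallest duration:
   kbytes  action user  duration
6    3437   login  Wes       111
3    3953  logout  Vic       213
7    5259   login  Tom       252
Taking the sum of column 'duration' gives 576.

576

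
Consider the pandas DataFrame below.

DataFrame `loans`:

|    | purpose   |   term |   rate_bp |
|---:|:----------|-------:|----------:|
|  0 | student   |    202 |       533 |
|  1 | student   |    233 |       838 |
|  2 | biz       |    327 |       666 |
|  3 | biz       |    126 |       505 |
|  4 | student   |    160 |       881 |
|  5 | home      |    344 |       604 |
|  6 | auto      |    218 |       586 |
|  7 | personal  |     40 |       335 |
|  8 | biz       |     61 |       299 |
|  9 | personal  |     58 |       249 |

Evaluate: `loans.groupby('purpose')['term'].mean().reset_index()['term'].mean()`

group by purpose, mean of term:
purpose
auto        218.000000
biz         171.333333
home        344.000000
personal     49.000000
student     198.333333
Name: term, dtype: float64
reset_index():
    purpose        term
0      auto  218.000000
1       biz  171.333333
2      home  344.000000
3  personal   49.000000
4   student  198.333333
So mean() = 196.133333333.

196.133333333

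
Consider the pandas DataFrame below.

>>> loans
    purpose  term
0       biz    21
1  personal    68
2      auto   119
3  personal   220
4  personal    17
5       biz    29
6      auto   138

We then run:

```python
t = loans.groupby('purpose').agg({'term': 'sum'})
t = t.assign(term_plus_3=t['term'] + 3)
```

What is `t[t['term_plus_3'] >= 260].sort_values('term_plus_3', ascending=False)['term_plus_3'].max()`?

group by purpose, sum of term:
          term
purpose       
auto       257
biz         50
personal   305
add column term_plus_3 = t['term'] + 3:
          term  term_plus_3
purpose                    
auto       257          260
biz         50           53
personal   305          308
filter rows where term_plus_3 >= 260:
          term  term_plus_3
purpose                    
auto       257          260
personal   305          308
sort by term_plus_3 descending:
          term  term_plus_3
purpose                    
personal   305          308
auto       257          260
Then the max of column 'term_plus_3': 308

308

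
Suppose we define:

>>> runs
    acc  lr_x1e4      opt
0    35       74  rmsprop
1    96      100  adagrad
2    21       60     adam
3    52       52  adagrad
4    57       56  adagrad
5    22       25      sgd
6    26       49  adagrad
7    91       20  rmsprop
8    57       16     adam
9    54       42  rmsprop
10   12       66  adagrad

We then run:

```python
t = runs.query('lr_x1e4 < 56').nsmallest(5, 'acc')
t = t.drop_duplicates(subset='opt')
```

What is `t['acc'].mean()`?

39.75

filter rows where lr_x1e4 < 56:
   acc  lr_x1e4      opt
3   52       52  adagrad
5   22       25      sgd
6   26       49  adagrad
7   91       20  rmsprop
8   57       16     adam
9   54       42  rmsprop
take 5 rows with smallest acc:
   acc  lr_x1e4      opt
5   22       25      sgd
6   26       49  adagrad
3   52       52  adagrad
9   54       42  rmsprop
8   57       16     adam
drop duplicate opt (keep=first):
   acc  lr_x1e4      opt
5   22       25      sgd
6   26       49  adagrad
9   54       42  rmsprop
8   57       16     adam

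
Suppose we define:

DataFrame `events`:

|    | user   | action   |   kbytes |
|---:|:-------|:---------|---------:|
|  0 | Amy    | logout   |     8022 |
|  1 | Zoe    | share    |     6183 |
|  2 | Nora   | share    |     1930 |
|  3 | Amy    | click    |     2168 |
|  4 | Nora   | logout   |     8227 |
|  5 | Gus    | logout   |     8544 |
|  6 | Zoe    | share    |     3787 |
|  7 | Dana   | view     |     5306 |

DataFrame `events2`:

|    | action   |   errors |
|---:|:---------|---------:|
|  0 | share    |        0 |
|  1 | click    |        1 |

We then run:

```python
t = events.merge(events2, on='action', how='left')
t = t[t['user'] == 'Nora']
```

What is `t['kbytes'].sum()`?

merge on 'action' (how='left') → 8 rows:
   user  action  kbytes  errors
0   Amy  logout    8022     NaN
1   Zoe   share    6183     0.0
2  Nora   share    1930     0.0
3   Amy   click    2168     1.0
4  Nora  logout    8227     NaN
5   Gus  logout    8544     NaN
6   Zoe   share    3787     0.0
7  Dana    view    5306     NaN
filter rows where user == 'Nora':
   user  action  kbytes  errors
2  Nora   share    1930     0.0
4  Nora  logout    8227     NaN
sum of column 'kbytes' → 10157

10157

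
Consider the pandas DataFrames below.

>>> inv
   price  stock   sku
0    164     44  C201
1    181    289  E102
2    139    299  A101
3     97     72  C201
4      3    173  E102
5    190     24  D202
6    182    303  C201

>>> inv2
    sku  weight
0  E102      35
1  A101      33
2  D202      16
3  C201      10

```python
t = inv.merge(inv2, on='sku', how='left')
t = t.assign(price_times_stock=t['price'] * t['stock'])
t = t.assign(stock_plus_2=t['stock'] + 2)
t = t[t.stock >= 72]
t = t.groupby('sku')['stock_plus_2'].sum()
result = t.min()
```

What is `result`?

merge on 'sku' (how='left') → 7 rows:
   price  stock   sku  weight
0    164     44  C201      10
1    181    289  E102      35
2    139    299  A101      33
3     97     72  C201      10
4      3    173  E102      35
5    190     24  D202      16
6    182    303  C201      10
add column price_times_stock = t['price'] * t['stock']:
   price  stock   sku  weight  price_times_stock
0    164     44  C201      10               7216
1    181    289  E102      35              52309
2    139    299  A101      33              41561
3     97     72  C201      10               6984
4      3    173  E102      35                519
5    190     24  D202      16               4560
6    182    303  C201      10              55146
add column stock_plus_2 = t['stock'] + 2:
   price  stock   sku  weight  price_times_stock  stock_plus_2
0    164     44  C201      10               7216            46
1    181    289  E102      35              52309           291
2    139    299  A101      33              41561           301
3     97     72  C201      10               6984            74
4      3    173  E102      35                519           175
5    190     24  D202      16               4560            26
6    182    303  C201      10              55146           305
filter rows where stock >= 72:
   price  stock   sku  weight  price_times_stock  stock_plus_2
1    181    289  E102      35              52309           291
2    139    299  A101      33              41561           301
3     97     72  C201      10               6984            74
4      3    173  E102      35                519           175
6    182    303  C201      10              55146           305
group by sku, sum of stock_plus_2:
sku
A101    301
C201    379
E102    466
Name: stock_plus_2, dtype: int64
Taking the min of the resulting series gives 301.

301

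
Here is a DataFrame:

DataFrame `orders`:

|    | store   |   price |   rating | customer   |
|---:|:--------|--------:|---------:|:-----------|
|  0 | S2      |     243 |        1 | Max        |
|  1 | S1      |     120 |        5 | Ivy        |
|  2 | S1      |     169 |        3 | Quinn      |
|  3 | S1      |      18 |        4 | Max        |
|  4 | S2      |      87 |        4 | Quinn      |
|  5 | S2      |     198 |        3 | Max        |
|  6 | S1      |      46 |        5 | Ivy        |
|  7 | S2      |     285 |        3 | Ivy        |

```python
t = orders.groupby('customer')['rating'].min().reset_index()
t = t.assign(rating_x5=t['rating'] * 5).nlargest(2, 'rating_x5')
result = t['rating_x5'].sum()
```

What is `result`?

30

group by customer, min of rating:
customer
Ivy      3
Max      1
Quinn    3
Name: rating, dtype: int64
reset_index():
  customer  rating
0      Ivy       3
1      Max       1
2    Quinn       3
add column rating_x5 = t['rating'] * 5:
  customer  rating  rating_x5
0      Ivy       3         15
1      Max       1          5
2    Quinn       3         15
take 2 rows with largest rating_x5:
  customer  rating  rating_x5
0      Ivy       3         15
2    Quinn       3         15
Taking the sum of column 'rating_x5' gives 30.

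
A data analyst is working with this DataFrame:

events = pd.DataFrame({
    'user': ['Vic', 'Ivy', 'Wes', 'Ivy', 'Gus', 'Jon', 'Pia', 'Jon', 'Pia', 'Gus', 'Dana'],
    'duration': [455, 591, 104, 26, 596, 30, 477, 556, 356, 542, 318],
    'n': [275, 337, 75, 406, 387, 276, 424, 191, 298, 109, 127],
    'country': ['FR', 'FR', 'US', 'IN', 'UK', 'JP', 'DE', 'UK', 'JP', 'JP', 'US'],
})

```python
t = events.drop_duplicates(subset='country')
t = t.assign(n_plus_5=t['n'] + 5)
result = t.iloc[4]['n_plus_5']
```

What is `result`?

281

drop duplicate country (keep=first):
  user  duration    n country
0  Vic       455  275      FR
2  Wes       104   75      US
3  Ivy        26  406      IN
4  Gus       596  387      UK
5  Jon        30  276      JP
6  Pia       477  424      DE
add column n_plus_5 = t['n'] + 5:
  user  duration    n country  n_plus_5
0  Vic       455  275      FR       280
2  Wes       104   75      US        80
3  Ivy        26  406      IN       411
4  Gus       596  387      UK       392
5  Jon        30  276      JP       281
6  Pia       477  424      DE       429
So iloc[4]['n_plus_5'] = 281.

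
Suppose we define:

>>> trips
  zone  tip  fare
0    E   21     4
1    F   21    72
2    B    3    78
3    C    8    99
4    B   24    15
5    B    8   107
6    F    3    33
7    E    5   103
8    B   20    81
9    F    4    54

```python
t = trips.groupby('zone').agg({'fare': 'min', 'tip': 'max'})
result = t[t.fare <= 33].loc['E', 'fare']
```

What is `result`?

4

group by zone: min(fare), max(tip):
      fare  tip
zone           
B       15   24
C       99    8
E        4   21
F       33   21
filter rows where fare <= 33:
      fare  tip
zone           
B       15   24
E        4   21
F       33   21
Finally, value at row 'E', column 'fare' = 4.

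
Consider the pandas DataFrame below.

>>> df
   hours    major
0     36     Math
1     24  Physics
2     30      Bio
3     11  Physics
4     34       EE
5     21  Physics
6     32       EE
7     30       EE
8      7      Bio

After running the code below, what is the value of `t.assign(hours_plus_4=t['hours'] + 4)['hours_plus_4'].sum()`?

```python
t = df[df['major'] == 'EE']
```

108

filter rows where major == 'EE':
   hours major
4     34    EE
6     32    EE
7     30    EE
add column hours_plus_4 = t['hours'] + 4:
   hours major  hours_plus_4
4     34    EE            38
6     32    EE            36
7     30    EE            34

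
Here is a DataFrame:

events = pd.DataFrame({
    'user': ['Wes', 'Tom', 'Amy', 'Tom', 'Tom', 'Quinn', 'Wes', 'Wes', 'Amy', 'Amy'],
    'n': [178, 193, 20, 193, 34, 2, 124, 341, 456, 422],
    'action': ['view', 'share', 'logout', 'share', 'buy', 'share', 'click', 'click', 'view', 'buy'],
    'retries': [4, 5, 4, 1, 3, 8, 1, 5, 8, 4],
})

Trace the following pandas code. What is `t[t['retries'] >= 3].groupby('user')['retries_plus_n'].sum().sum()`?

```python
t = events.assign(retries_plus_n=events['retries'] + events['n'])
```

add column retries_plus_n = events['retries'] + events['n']:
    user    n  action  retries  retries_plus_n
0    Wes  178    view        4             182
1    Tom  193   share        5             198
2    Amy   20  logout        4              24
3    Tom  193   share        1             194
4    Tom   34     buy        3              37
5  Quinn    2   share        8              10
6    Wes  124   click        1             125
7    Wes  341   click        5             346
8    Amy  456    view        8             464
9    Amy  422     buy        4             426
filter rows where retries >= 3:
    user    n  action  retries  retries_plus_n
0    Wes  178    view        4             182
1    Tom  193   share        5             198
2    Amy   20  logout        4              24
4    Tom   34     buy        3              37
5  Quinn    2   share        8              10
7    Wes  341   click        5             346
8    Amy  456    view        8             464
9    Amy  422     buy        4             426
group by user, sum of retries_plus_n:
user
Amy      914
Quinn     10
Tom      235
Wes      528
Name: retries_plus_n, dtype: int64
Finally, sum of the resulting series = 1687.

1687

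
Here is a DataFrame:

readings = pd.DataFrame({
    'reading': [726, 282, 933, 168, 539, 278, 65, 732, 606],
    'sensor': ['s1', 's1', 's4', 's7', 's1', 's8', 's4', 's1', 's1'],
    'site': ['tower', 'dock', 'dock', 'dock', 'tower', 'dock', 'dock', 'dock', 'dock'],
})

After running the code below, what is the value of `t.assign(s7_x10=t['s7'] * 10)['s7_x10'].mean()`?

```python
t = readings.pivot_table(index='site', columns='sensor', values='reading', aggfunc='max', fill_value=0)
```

840.0

pivot: rows=site, cols=sensor, max(reading):
sensor   s1   s4   s7   s8
site                      
dock    732  933  168  278
tower   726    0    0    0
add column s7_x10 = t['s7'] * 10:
sensor   s1   s4   s7   s8  s7_x10
site                              
dock    732  933  168  278    1680
tower   726    0    0    0       0
Hence 840.0.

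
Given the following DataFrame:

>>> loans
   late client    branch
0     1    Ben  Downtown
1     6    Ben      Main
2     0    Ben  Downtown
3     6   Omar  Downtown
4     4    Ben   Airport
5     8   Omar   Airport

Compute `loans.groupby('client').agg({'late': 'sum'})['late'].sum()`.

25

group by client, sum of late:
        late
client      
Ben       11
Omar      14
sum of column 'late' → 25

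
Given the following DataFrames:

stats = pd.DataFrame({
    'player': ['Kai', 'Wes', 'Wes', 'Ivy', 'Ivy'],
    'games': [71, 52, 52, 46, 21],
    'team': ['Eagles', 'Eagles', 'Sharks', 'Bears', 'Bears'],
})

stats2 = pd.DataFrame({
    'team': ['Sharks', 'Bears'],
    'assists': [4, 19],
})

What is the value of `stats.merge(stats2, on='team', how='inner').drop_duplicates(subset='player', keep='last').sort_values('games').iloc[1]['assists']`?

merge on 'team' (how='inner') → 3 rows:
  player  games    team  assists
0    Wes     52  Sharks        4
1    Ivy     46   Bears       19
2    Ivy     21   Bears       19
drop duplicate player (keep=last):
  player  games    team  assists
0    Wes     52  Sharks        4
2    Ivy     21   Bears       19
sort by games:
  player  games    team  assists
2    Ivy     21   Bears       19
0    Wes     52  Sharks        4
Finally, value at position 1, column 'assists' = 4.

4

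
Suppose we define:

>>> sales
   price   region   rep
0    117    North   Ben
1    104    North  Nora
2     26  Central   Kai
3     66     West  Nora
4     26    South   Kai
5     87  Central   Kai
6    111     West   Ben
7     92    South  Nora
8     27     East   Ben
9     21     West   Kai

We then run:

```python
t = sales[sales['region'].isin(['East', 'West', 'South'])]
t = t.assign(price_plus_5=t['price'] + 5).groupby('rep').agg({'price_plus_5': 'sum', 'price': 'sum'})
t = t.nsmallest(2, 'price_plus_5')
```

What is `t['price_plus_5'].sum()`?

205

filter rows where region in ['East', 'West', 'South']:
   price region   rep
3     66   West  Nora
4     26  South   Kai
6    111   West   Ben
7     92  South  Nora
8     27   East   Ben
9     21   West   Kai
add column price_plus_5 = t['price'] + 5:
   price region   rep  price_plus_5
3     66   West  Nora            71
4     26  South   Kai            31
6    111   West   Ben           116
7     92  South  Nora            97
8     27   East   Ben            32
9     21   West   Kai            26
group by rep: sum(price_plus_5), sum(price):
      price_plus_5  price
rep                      
Ben            148    138
Kai             57     47
Nora           168    158
take 2 rows with smallest price_plus_5:
     price_plus_5  price
rep                     
Kai            57     47
Ben           148    138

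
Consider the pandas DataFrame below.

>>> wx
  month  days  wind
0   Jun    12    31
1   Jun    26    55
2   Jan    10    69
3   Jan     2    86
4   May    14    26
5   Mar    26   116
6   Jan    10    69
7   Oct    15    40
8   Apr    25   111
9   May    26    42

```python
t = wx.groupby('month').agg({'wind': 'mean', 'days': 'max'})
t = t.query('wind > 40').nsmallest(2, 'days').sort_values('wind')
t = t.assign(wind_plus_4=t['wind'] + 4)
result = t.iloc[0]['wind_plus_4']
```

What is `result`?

78.6666666667

group by month: mean(wind), max(days):
             wind  days
month                  
Apr    111.000000    25
Jan     74.666667    10
Jun     43.000000    26
Mar    116.000000    26
May     34.000000    26
Oct     40.000000    15
filter rows where wind > 40:
             wind  days
month                  
Apr    111.000000    25
Jan     74.666667    10
Jun     43.000000    26
Mar    116.000000    26
take 2 rows with smallest days:
             wind  days
month                  
Jan     74.666667    10
Apr    111.000000    25
sort by wind:
             wind  days
month                  
Jan     74.666667    10
Apr    111.000000    25
add column wind_plus_4 = t['wind'] + 4:
             wind  days  wind_plus_4
month                               
Jan     74.666667    10    78.666667
Apr    111.000000    25   115.000000
Taking the value at position 0, column 'wind_plus_4' gives 78.6666666667.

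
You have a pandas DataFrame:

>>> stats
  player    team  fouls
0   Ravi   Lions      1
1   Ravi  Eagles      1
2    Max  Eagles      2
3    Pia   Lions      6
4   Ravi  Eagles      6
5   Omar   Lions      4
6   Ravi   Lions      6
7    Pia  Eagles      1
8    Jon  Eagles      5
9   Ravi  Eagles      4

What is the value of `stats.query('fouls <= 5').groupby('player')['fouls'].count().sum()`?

filter rows where fouls <= 5:
  player    team  fouls
0   Ravi   Lions      1
1   Ravi  Eagles      1
2    Max  Eagles      2
5   Omar   Lions      4
7    Pia  Eagles      1
8    Jon  Eagles      5
9   Ravi  Eagles      4
group by player, count of fouls:
player
Jon     1
Max     1
Omar    1
Pia     1
Ravi    3
Name: fouls, dtype: int64
Reading off the sum of the resulting series, we get 7.

7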